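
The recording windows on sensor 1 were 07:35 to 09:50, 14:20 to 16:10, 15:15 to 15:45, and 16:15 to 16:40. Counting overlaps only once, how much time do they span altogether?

4 h 30 min

Merged: 07:35–09:50, 14:20–16:10, 16:15–16:40.
Lengths: 2 h 15 min + 1 h 50 min + 25 min = 4 h 30 min.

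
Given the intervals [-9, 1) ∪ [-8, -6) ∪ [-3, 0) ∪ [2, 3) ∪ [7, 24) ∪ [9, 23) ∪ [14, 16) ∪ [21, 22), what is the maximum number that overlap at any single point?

3

At 14, 3 of the intervals are simultaneously active.
No point has more.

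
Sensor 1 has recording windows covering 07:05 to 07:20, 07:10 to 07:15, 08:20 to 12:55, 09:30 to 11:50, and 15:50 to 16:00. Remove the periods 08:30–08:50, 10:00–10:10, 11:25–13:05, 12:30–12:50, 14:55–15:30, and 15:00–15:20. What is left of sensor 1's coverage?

A, merged: 07:05–07:20, 08:20–12:55, 15:50–16:00.
B, merged: 08:30–08:50, 10:00–10:10, 11:25–13:05, 14:55–15:30.
07:05–07:20: nothing removed.
08:20–12:55 \ B = 08:20–08:30, 08:50–10:00, 10:10–11:25.
15:50–16:00: nothing removed.

07:05–07:20, 08:20–08:30, 08:50–10:00, 10:10–11:25, 15:50–16:00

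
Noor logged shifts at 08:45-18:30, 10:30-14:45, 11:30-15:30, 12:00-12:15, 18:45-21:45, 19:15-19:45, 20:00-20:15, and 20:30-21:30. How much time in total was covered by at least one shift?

Merged: 08:45–18:30, 18:45–21:45.
Lengths: 9 h 45 min + 3 h = 12 h 45 min.

12 h 45 min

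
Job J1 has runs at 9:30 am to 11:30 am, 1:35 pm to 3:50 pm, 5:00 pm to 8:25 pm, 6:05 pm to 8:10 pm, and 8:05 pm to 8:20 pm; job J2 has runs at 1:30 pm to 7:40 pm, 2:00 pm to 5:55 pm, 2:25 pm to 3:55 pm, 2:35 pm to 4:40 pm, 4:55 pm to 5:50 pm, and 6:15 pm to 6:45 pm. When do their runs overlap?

A, merged: 9:30 am–11:30 am, 1:35 pm–3:50 pm, 5:00 pm–8:25 pm.
B, merged: 1:30 pm–7:40 pm.
9:30 am–11:30 am falls entirely outside B.
1:35 pm–3:50 pm overlaps B on 1:35 pm–3:50 pm.
5:00 pm–8:25 pm overlaps B on 5:00 pm–7:40 pm.

1:35 pm–3:50 pm, 5:00 pm–7:40 pm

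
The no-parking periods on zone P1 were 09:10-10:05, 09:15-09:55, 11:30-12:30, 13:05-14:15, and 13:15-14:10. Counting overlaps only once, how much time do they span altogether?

Merged: 09:10-10:05, 11:30-12:30, 13:05-14:15.
Lengths: 55 min + 1 h + 1 h 10 min = 3 h 5 min.

3 h 5 min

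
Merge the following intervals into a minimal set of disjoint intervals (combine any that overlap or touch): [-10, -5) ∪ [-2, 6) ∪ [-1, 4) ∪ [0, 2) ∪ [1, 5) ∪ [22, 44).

[-2, 6) is disjoint → start new block.
[-1, 4) overlaps/touches [-2, 6) → extend to [-2, 6).
[0, 2) overlaps/touches [-2, 6) → extend to [-2, 6).
[1, 5) overlaps/touches [-2, 6) → extend to [-2, 6).
[22, 44) is disjoint → start new block.

[-10, -5) ∪ [-2, 6) ∪ [22, 44)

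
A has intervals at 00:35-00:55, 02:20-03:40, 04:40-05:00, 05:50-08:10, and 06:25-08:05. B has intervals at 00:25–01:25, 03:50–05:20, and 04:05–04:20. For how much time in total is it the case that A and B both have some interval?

40 min

A, merged: 00:35–00:55, 02:20–03:40, 04:40–05:00, 05:50–08:10.
B, merged: 00:25–01:25, 03:50–05:20.
A ∩ B = 00:35–00:55, 04:40–05:00.
Total: 20 min + 20 min = 40 min.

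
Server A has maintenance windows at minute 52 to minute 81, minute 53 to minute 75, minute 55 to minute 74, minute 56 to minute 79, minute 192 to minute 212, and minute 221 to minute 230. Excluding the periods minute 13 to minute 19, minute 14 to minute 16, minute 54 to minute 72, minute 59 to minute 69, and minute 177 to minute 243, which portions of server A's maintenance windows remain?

First set merges to minute 52 to minute 81, minute 192 to minute 212, minute 221 to minute 230.
Second set merges to minute 13 to minute 19, minute 54 to minute 72, minute 177 to minute 243.
minute 52 to minute 81 minus B → minute 52 to minute 54, minute 72 to minute 81.
minute 192 to minute 212: fully covered by B → removed.
minute 221 to minute 230: fully covered by B → removed.

minute 52 to minute 54, minute 72 to minute 81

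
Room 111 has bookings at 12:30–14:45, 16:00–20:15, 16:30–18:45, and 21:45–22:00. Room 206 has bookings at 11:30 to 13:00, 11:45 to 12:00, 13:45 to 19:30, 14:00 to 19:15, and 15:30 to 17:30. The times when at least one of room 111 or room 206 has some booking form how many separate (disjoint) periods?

2

First set merges to 12:30–14:45, 16:00–20:15, 21:45–22:00.
Second set merges to 11:30–13:00, 13:45–19:30.
A ∪ B = 11:30–20:15, 21:45–22:00.
That is 2 disjoint pieces.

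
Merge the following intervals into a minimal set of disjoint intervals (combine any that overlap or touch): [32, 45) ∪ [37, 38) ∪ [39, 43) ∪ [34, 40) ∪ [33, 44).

Sort by start: [32, 45), [33, 44), [34, 40), [37, 38), [39, 43).
[33, 44) overlaps/touches [32, 45) → extend to [32, 45).
[34, 40) overlaps/touches [32, 45) → extend to [32, 45).
[37, 38) overlaps/touches [32, 45) → extend to [32, 45).
[39, 43) overlaps/touches [32, 45) → extend to [32, 45).

[32, 45)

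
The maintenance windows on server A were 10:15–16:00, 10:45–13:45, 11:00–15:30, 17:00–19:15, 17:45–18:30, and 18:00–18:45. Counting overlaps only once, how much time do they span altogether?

8 h

Merged: 10:15–16:00, 17:00–19:15.
Lengths: 5 h 45 min + 2 h 15 min = 8 h.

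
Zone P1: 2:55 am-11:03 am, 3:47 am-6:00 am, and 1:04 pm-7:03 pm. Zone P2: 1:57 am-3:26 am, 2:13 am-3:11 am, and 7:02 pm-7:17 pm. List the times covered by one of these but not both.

A, merged: 2:55 am-11:03 am, 1:04 pm-7:03 pm.
B, merged: 1:57 am-3:26 am, 7:02 pm-7:17 pm.
A \ B = 3:26 am-11:03 am, 1:04 pm-7:02 pm.
B \ A = 1:57 am-2:55 am, 7:03 pm-7:17 pm.
Union of the two gives the symmetric difference.

1:57 am-2:55 am, 3:26 am-11:03 am, 1:04 pm-7:02 pm, 7:03 pm-7:17 pm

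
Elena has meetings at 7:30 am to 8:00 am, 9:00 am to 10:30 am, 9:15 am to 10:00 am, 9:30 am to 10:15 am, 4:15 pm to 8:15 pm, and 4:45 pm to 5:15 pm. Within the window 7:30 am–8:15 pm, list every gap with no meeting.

After merging, the occupied span is 7:30 am-8:00 am, 9:00 am-10:30 am, 4:15 pm-8:15 pm.
Uncovered inside 7:30 am-8:15 pm: 8:00 am-9:00 am, 10:30 am-4:15 pm.

8:00 am-9:00 am, 10:30 am-4:15 pm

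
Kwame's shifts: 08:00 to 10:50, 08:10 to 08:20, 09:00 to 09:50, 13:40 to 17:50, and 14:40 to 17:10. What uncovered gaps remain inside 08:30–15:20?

The merged coverage is 08:00-10:50, 13:40-17:50.
Gaps within 08:30-15:20: 10:50-13:40.

10:50-13:40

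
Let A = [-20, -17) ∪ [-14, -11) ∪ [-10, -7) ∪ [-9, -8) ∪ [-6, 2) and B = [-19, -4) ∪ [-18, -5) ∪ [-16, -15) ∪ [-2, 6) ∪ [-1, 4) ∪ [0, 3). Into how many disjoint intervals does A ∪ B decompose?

First set merges to [-20, -17), [-14, -11), [-10, -7), [-6, 2).
Second set merges to [-19, -4), [-2, 6).
A ∪ B = [-20, 6).
That is 1 disjoint piece.

1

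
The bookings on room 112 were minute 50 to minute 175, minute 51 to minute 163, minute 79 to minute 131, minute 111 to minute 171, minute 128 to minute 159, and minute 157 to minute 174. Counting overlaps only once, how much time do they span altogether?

125 minutes

Merged: minute 50 to minute 175.
Length: 125 minutes.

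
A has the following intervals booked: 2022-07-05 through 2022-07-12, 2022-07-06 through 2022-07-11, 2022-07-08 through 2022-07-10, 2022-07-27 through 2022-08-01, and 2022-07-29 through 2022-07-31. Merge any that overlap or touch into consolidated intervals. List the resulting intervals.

2022-07-05 through 2022-07-12, 2022-07-27 through 2022-08-01

2022-07-06 through 2022-07-11 overlaps/touches 2022-07-05 through 2022-07-12 → extend to 2022-07-05 through 2022-07-12.
2022-07-08 through 2022-07-10 overlaps/touches 2022-07-05 through 2022-07-12 → extend to 2022-07-05 through 2022-07-12.
2022-07-27 through 2022-08-01 is disjoint → start new block.
2022-07-29 through 2022-07-31 overlaps/touches 2022-07-27 through 2022-08-01 → extend to 2022-07-27 through 2022-08-01.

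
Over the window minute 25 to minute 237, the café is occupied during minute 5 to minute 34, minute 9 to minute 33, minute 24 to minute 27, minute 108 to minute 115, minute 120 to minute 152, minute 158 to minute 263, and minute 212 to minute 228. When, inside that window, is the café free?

minute 34 to minute 108, minute 115 to minute 120, minute 152 to minute 158

Covered (merged): minute 5 to minute 34, minute 108 to minute 115, minute 120 to minute 152, minute 158 to minute 263.
Uncovered inside minute 25 to minute 237: minute 34 to minute 108, minute 115 to minute 120, minute 152 to minute 158.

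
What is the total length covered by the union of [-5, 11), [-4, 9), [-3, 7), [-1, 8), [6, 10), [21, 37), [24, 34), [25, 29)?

32

Merged: [-5, 11), [21, 37).
Lengths: 16 + 16 = 32.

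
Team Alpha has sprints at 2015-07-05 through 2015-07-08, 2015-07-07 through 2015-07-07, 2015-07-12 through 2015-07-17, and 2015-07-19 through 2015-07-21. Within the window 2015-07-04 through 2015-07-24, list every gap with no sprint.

The merged coverage is 2015-07-05 through 2015-07-08, 2015-07-12 through 2015-07-17, 2015-07-19 through 2015-07-21.
Complement within 2015-07-04 through 2015-07-24: 2015-07-04 through 2015-07-04, 2015-07-09 through 2015-07-11, 2015-07-18 through 2015-07-18, 2015-07-22 through 2015-07-24.

2015-07-04 through 2015-07-04, 2015-07-09 through 2015-07-11, 2015-07-18 through 2015-07-18, 2015-07-22 through 2015-07-24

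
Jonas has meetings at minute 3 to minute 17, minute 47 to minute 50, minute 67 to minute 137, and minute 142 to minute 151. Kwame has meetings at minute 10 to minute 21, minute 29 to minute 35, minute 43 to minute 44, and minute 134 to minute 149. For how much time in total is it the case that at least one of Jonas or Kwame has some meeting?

112 minutes

A ∪ B = minute 3 to minute 21, minute 29 to minute 35, minute 43 to minute 44, minute 47 to minute 50, minute 67 to minute 151.
Total: 18 minutes + 6 minutes + 1 minute + 3 minutes + 84 minutes = 112 minutes.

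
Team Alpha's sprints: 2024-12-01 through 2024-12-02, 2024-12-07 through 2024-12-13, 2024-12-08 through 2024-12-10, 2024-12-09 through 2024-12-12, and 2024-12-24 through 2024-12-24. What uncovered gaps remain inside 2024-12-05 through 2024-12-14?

After merging, the occupied span is 2024-12-01 through 2024-12-02, 2024-12-07 through 2024-12-13, 2024-12-24 through 2024-12-24.
Complement within 2024-12-05 through 2024-12-14: 2024-12-05 through 2024-12-06, 2024-12-14 through 2024-12-14.

2024-12-05 through 2024-12-06, 2024-12-14 through 2024-12-14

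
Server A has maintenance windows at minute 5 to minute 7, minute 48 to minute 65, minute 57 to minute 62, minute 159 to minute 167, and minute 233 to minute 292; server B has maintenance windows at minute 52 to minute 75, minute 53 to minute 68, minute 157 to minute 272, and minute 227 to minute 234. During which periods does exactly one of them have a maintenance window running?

minute 5 to minute 7, minute 48 to minute 52, minute 65 to minute 75, minute 157 to minute 159, minute 167 to minute 233, minute 272 to minute 292

Merge the first list: minute 5 to minute 7, minute 48 to minute 65, minute 159 to minute 167, minute 233 to minute 292.
Merge the second list: minute 52 to minute 75, minute 157 to minute 272.
A but not B: minute 5 to minute 7, minute 48 to minute 52, minute 272 to minute 292.
B but not A: minute 65 to minute 75, minute 157 to minute 159, minute 167 to minute 233.
Combining gives A △ B.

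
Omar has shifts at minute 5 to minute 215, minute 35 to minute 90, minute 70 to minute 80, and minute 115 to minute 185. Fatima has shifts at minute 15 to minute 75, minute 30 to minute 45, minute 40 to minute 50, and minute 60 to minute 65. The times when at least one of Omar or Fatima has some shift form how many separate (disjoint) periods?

Merge the first list: minute 5 to minute 215.
Merge the second list: minute 15 to minute 75.
A ∪ B = minute 5 to minute 215.
That is 1 disjoint piece.

1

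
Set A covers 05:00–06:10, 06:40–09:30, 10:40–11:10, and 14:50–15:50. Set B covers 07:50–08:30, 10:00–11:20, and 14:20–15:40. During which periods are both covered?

05:00-06:10 meets no B interval.
06:40-09:30 ∩ B → 07:50-08:30.
10:40-11:10 ∩ B → 10:40-11:10.
14:50-15:50 ∩ B → 14:50-15:40.

07:50-08:30, 10:40-11:10, 14:50-15:40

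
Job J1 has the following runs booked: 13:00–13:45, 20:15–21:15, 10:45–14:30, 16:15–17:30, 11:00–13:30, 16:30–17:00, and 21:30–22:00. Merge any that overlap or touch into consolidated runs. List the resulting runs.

Sort by start: 10:45-14:30, 11:00-13:30, 13:00-13:45, 16:15-17:30, 16:30-17:00, 20:15-21:15, 21:30-22:00.
11:00-13:30 overlaps/touches 10:45-14:30 → extend to 10:45-14:30.
13:00-13:45 overlaps/touches 10:45-14:30 → extend to 10:45-14:30.
16:15-17:30 is disjoint → start new block.
16:30-17:00 overlaps/touches 16:15-17:30 → extend to 16:15-17:30.
20:15-21:15 is disjoint → start new block.
21:30-22:00 is disjoint → start new block.

10:45-14:30, 16:15-17:30, 20:15-21:15, 21:30-22:00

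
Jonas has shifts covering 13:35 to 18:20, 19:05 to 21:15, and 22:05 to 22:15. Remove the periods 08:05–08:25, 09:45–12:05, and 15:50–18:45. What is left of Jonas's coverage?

13:35–15:50, 19:05–21:15, 22:05–22:15

13:35–18:20 \ B = 13:35–15:50.
19:05–21:15: nothing removed.
22:05–22:15: nothing removed.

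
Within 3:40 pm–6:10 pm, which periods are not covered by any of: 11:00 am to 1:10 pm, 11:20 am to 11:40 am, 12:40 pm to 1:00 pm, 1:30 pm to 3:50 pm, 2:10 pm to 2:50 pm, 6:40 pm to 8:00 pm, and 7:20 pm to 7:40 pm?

3:50 pm-6:10 pm

After merging, the occupied span is 11:00 am-1:10 pm, 1:30 pm-3:50 pm, 6:40 pm-8:00 pm.
Gaps within 3:40 pm-6:10 pm: 3:50 pm-6:10 pm.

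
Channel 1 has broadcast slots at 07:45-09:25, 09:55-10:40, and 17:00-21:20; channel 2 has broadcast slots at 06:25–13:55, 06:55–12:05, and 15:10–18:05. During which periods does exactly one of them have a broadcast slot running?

Merge the second list: 06:25-13:55, 15:10-18:05.
A but not B: 18:05-21:20.
B but not A: 06:25-07:45, 09:25-09:55, 10:40-13:55, 15:10-17:00.
Combining gives A △ B.

06:25-07:45, 09:25-09:55, 10:40-13:55, 15:10-17:00, 18:05-21:20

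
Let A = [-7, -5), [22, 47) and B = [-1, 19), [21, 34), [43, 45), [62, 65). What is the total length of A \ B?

A \ B = [-7, -5), [34, 43), [45, 47).
Total: 2 + 9 + 2 = 13.

13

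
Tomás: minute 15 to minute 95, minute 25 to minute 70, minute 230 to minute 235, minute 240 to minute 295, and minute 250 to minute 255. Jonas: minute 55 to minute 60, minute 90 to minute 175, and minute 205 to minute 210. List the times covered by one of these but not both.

First set merges to minute 15 to minute 95, minute 230 to minute 235, minute 240 to minute 295.
A \ B = minute 15 to minute 55, minute 60 to minute 90, minute 230 to minute 235, minute 240 to minute 295.
B \ A = minute 95 to minute 175, minute 205 to minute 210.
Union of the two gives the symmetric difference.

minute 15 to minute 55, minute 60 to minute 90, minute 95 to minute 175, minute 205 to minute 210, minute 230 to minute 235, minute 240 to minute 295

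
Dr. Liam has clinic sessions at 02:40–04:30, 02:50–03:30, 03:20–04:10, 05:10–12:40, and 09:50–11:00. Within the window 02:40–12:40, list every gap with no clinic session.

After merging, the occupied span is 02:40–04:30, 05:10–12:40.
Gaps within 02:40–12:40: 04:30–05:10.

04:30–05:10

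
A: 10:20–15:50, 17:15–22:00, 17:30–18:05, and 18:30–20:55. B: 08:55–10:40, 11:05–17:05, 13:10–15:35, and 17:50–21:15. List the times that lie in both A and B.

First set merges to 10:20–15:50, 17:15–22:00.
Second set merges to 08:55–10:40, 11:05–17:05, 17:50–21:15.
10:20–15:50 ∩ B → 10:20–10:40, 11:05–15:50.
17:15–22:00 ∩ B → 17:50–21:15.

10:20–10:40, 11:05–15:50, 17:50–21:15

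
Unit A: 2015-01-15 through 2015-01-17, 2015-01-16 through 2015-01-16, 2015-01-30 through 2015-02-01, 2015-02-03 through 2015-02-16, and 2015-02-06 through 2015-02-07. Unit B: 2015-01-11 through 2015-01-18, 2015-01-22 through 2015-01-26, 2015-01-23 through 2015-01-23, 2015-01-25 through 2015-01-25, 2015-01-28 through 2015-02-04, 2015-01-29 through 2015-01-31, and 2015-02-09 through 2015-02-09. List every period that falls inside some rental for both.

2015-01-15 through 2015-01-17, 2015-01-30 through 2015-02-01, 2015-02-03 through 2015-02-04, 2015-02-09 through 2015-02-09

First set merges to 2015-01-15 through 2015-01-17, 2015-01-30 through 2015-02-01, 2015-02-03 through 2015-02-16.
Second set merges to 2015-01-11 through 2015-01-18, 2015-01-22 through 2015-01-26, 2015-01-28 through 2015-02-04, 2015-02-09 through 2015-02-09.
2015-01-15 through 2015-01-17 ∩ B → 2015-01-15 through 2015-01-17.
2015-01-30 through 2015-02-01 ∩ B → 2015-01-30 through 2015-02-01.
2015-02-03 through 2015-02-16 ∩ B → 2015-02-03 through 2015-02-04, 2015-02-09 through 2015-02-09.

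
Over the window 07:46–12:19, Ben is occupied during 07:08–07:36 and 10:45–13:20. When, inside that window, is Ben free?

Covered (merged): 07:08–07:36, 10:45–13:20.
Gaps within 07:46–12:19: 07:46–10:45.

07:46–10:45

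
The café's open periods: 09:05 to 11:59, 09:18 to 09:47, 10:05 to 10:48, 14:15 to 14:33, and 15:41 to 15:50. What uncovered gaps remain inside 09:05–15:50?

11:59-14:15, 14:33-15:41

After merging, the occupied span is 09:05-11:59, 14:15-14:33, 15:41-15:50.
Uncovered inside 09:05-15:50: 11:59-14:15, 14:33-15:41.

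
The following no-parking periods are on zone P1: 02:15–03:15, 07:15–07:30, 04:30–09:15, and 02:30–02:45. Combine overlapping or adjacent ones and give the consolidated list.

02:15–03:15, 04:30–09:15

Sort by start: 02:15–03:15, 02:30–02:45, 04:30–09:15, 07:15–07:30.
02:30–02:45 overlaps/touches 02:15–03:15 → extend to 02:15–03:15.
04:30–09:15 is disjoint → start new block.
07:15–07:30 overlaps/touches 04:30–09:15 → extend to 04:30–09:15.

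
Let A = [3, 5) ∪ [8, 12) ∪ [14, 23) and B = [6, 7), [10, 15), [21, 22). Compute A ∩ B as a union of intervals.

[3, 5) falls entirely outside B.
[8, 12) overlaps B on [10, 12).
[14, 23) overlaps B on [14, 15), [21, 22).

[10, 12) ∪ [14, 15) ∪ [21, 22)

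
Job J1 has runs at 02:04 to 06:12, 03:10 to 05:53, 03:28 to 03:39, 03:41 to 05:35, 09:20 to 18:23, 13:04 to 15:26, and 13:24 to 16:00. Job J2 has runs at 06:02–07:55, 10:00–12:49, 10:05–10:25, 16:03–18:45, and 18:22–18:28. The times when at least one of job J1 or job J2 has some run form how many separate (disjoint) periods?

A, merged: 02:04–06:12, 09:20–18:23.
B, merged: 06:02–07:55, 10:00–12:49, 16:03–18:45.
A ∪ B = 02:04–07:55, 09:20–18:45.
That is 2 disjoint pieces.

2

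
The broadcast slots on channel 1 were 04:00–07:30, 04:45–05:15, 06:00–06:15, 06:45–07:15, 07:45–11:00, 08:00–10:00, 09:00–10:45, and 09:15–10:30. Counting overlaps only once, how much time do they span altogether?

Merged: 04:00–07:30, 07:45–11:00.
Lengths: 3 h 30 min + 3 h 15 min = 6 h 45 min.

6 h 45 min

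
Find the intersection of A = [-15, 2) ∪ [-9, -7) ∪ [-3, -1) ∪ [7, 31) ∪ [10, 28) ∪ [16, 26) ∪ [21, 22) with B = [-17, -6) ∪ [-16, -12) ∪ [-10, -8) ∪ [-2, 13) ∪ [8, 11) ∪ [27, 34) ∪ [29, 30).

Merge the first list: [-15, 2), [7, 31).
Merge the second list: [-17, -6), [-2, 13), [27, 34).
[-15, 2) ∩ B → [-15, -6), [-2, 2).
[7, 31) ∩ B → [7, 13), [27, 31).

[-15, -6) ∪ [-2, 2) ∪ [7, 13) ∪ [27, 31)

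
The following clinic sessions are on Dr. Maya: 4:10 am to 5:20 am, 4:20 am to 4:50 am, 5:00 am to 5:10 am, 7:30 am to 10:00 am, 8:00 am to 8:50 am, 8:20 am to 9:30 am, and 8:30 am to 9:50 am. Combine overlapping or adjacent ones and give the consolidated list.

4:20 am-4:50 am overlaps/touches 4:10 am-5:20 am → extend to 4:10 am-5:20 am.
5:00 am-5:10 am overlaps/touches 4:10 am-5:20 am → extend to 4:10 am-5:20 am.
7:30 am-10:00 am is disjoint → start new block.
8:00 am-8:50 am overlaps/touches 7:30 am-10:00 am → extend to 7:30 am-10:00 am.
8:20 am-9:30 am overlaps/touches 7:30 am-10:00 am → extend to 7:30 am-10:00 am.
8:30 am-9:50 am overlaps/touches 7:30 am-10:00 am → extend to 7:30 am-10:00 am.

4:10 am-5:20 am, 7:30 am-10:00 am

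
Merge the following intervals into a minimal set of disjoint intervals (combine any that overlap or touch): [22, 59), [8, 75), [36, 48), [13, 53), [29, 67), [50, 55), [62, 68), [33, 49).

[8, 75)

Sort by start: [8, 75), [13, 53), [22, 59), [29, 67), [33, 49), [36, 48), [50, 55), [62, 68).
[13, 53) overlaps/touches [8, 75) → extend to [8, 75).
[22, 59) overlaps/touches [8, 75) → extend to [8, 75).
[29, 67) overlaps/touches [8, 75) → extend to [8, 75).
[33, 49) overlaps/touches [8, 75) → extend to [8, 75).
[36, 48) overlaps/touches [8, 75) → extend to [8, 75).
[50, 55) overlaps/touches [8, 75) → extend to [8, 75).
[62, 68) overlaps/touches [8, 75) → extend to [8, 75).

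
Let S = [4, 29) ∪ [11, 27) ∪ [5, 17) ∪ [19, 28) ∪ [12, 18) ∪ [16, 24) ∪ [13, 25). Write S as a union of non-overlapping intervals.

[4, 29)

Sort by start: [4, 29), [5, 17), [11, 27), [12, 18), [13, 25), [16, 24), [19, 28).
[5, 17) overlaps/touches [4, 29) → extend to [4, 29).
[11, 27) overlaps/touches [4, 29) → extend to [4, 29).
[12, 18) overlaps/touches [4, 29) → extend to [4, 29).
[13, 25) overlaps/touches [4, 29) → extend to [4, 29).
[16, 24) overlaps/touches [4, 29) → extend to [4, 29).
[19, 28) overlaps/touches [4, 29) → extend to [4, 29).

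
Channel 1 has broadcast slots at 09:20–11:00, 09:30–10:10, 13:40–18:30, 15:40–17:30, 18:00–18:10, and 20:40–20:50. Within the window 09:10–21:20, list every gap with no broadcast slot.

After merging, the occupied span is 09:20–11:00, 13:40–18:30, 20:40–20:50.
Gaps within 09:10–21:20: 09:10–09:20, 11:00–13:40, 18:30–20:40, 20:50–21:20.

09:10–09:20, 11:00–13:40, 18:30–20:40, 20:50–21:20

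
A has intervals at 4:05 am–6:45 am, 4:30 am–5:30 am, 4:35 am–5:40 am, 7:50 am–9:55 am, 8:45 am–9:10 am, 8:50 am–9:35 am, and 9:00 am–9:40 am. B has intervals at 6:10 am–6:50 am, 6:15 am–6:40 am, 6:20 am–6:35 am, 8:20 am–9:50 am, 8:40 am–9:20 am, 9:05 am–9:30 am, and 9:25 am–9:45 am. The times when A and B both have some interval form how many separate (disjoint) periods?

First set merges to 4:05 am–6:45 am, 7:50 am–9:55 am.
Second set merges to 6:10 am–6:50 am, 8:20 am–9:50 am.
A ∩ B = 6:10 am–6:45 am, 8:20 am–9:50 am.
That is 2 disjoint pieces.

2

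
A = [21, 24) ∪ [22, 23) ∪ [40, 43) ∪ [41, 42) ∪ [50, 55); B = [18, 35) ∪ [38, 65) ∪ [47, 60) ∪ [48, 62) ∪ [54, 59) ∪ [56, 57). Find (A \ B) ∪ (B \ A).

[18, 21) ∪ [24, 35) ∪ [38, 40) ∪ [43, 50) ∪ [55, 65)

Merge the first list: [21, 24), [40, 43), [50, 55).
Merge the second list: [18, 35), [38, 65).
Only in the first: none.
Only in the second: [18, 21), [24, 35), [38, 40), [43, 50), [55, 65).
Together these are the periods covered by exactly one.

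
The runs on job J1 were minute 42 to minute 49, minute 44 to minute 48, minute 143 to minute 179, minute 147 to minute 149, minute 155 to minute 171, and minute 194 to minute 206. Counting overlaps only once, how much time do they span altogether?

Merged: minute 42 to minute 49, minute 143 to minute 179, minute 194 to minute 206.
Lengths: 7 minutes + 36 minutes + 12 minutes = 55 minutes.

55 minutes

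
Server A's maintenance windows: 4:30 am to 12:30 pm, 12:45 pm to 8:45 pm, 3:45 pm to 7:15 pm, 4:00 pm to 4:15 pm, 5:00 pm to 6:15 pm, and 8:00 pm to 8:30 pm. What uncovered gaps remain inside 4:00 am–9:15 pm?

The merged coverage is 4:30 am–12:30 pm, 12:45 pm–8:45 pm.
Uncovered inside 4:00 am–9:15 pm: 4:00 am–4:30 am, 12:30 pm–12:45 pm, 8:45 pm–9:15 pm.

4:00 am–4:30 am, 12:30 pm–12:45 pm, 8:45 pm–9:15 pm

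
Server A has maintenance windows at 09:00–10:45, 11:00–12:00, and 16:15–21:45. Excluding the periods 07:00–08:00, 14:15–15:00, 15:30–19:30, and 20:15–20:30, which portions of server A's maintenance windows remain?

09:00-10:45, 11:00-12:00, 19:30-20:15, 20:30-21:45

09:00-10:45 is untouched.
11:00-12:00 is untouched.
16:15-21:45 with B removed leaves 19:30-20:15, 20:30-21:45.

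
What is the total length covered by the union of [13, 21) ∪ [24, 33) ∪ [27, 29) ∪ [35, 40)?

Merged: [13, 21), [24, 33), [35, 40).
Lengths: 8 + 9 + 5 = 22.

22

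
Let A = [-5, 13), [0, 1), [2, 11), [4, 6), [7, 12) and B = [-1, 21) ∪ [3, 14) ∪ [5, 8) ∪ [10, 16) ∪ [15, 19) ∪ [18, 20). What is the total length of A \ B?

4

Merge the first list: [-5, 13).
Merge the second list: [-1, 21).
A \ B = [-5, -1).
Total: 4.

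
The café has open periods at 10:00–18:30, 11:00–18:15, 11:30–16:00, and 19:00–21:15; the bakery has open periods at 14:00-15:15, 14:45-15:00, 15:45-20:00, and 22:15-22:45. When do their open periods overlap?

14:00–15:15, 15:45–18:30, 19:00–20:00

First set merges to 10:00–18:30, 19:00–21:15.
Second set merges to 14:00–15:15, 15:45–20:00, 22:15–22:45.
10:00–18:30 ∩ B → 14:00–15:15, 15:45–18:30.
19:00–21:15 ∩ B → 19:00–20:00.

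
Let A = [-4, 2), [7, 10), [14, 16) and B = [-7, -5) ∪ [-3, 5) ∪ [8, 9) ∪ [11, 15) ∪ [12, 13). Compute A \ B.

[-4, -3) ∪ [7, 8) ∪ [9, 10) ∪ [15, 16)

Second set merges to [-7, -5), [-3, 5), [8, 9), [11, 15).
[-4, 2) with B removed leaves [-4, -3).
[7, 10) with B removed leaves [7, 8), [9, 10).
[14, 16) with B removed leaves [15, 16).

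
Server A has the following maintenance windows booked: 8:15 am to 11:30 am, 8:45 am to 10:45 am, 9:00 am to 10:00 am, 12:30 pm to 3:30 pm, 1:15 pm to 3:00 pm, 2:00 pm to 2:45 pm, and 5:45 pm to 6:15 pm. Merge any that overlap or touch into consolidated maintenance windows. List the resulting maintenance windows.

8:15 am–11:30 am, 12:30 pm–3:30 pm, 5:45 pm–6:15 pm

8:45 am–10:45 am overlaps/touches 8:15 am–11:30 am → extend to 8:15 am–11:30 am.
9:00 am–10:00 am overlaps/touches 8:15 am–11:30 am → extend to 8:15 am–11:30 am.
12:30 pm–3:30 pm is disjoint → start new block.
1:15 pm–3:00 pm overlaps/touches 12:30 pm–3:30 pm → extend to 12:30 pm–3:30 pm.
2:00 pm–2:45 pm overlaps/touches 12:30 pm–3:30 pm → extend to 12:30 pm–3:30 pm.
5:45 pm–6:15 pm is disjoint → start new block.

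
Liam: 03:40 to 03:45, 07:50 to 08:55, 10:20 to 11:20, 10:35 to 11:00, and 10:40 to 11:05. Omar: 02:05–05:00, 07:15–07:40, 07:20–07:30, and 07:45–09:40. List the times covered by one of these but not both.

Merge the first list: 03:40–03:45, 07:50–08:55, 10:20–11:20.
Merge the second list: 02:05–05:00, 07:15–07:40, 07:45–09:40.
A \ B = 10:20–11:20.
B \ A = 02:05–03:40, 03:45–05:00, 07:15–07:40, 07:45–07:50, 08:55–09:40.
Union of the two gives the symmetric difference.

02:05–03:40, 03:45–05:00, 07:15–07:40, 07:45–07:50, 08:55–09:40, 10:20–11:20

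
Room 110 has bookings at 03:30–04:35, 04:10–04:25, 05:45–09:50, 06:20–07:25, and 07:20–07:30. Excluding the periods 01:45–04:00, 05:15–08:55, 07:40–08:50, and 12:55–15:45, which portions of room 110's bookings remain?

04:00–04:35, 08:55–09:50

Merge the first list: 03:30–04:35, 05:45–09:50.
Merge the second list: 01:45–04:00, 05:15–08:55, 12:55–15:45.
03:30–04:35 with B removed leaves 04:00–04:35.
05:45–09:50 with B removed leaves 08:55–09:50.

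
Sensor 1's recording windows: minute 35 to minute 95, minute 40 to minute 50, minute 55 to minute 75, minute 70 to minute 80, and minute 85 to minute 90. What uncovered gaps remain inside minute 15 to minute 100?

Covered (merged): minute 35 to minute 95.
Uncovered inside minute 15 to minute 100: minute 15 to minute 35, minute 95 to minute 100.

minute 15 to minute 35, minute 95 to minute 100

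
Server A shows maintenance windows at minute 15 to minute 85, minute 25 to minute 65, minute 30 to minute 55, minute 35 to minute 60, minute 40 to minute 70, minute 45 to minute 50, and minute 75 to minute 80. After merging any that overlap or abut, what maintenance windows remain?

minute 25 to minute 65 overlaps/touches minute 15 to minute 85 → extend to minute 15 to minute 85.
minute 30 to minute 55 overlaps/touches minute 15 to minute 85 → extend to minute 15 to minute 85.
minute 35 to minute 60 overlaps/touches minute 15 to minute 85 → extend to minute 15 to minute 85.
minute 40 to minute 70 overlaps/touches minute 15 to minute 85 → extend to minute 15 to minute 85.
minute 45 to minute 50 overlaps/touches minute 15 to minute 85 → extend to minute 15 to minute 85.
minute 75 to minute 80 overlaps/touches minute 15 to minute 85 → extend to minute 15 to minute 85.

minute 15 to minute 85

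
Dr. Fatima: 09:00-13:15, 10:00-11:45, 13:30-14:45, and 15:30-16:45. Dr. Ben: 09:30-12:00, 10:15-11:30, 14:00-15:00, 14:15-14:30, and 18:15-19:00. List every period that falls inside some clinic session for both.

First set merges to 09:00-13:15, 13:30-14:45, 15:30-16:45.
Second set merges to 09:30-12:00, 14:00-15:00, 18:15-19:00.
09:00-13:15 meets the second set on 09:30-12:00.
13:30-14:45 meets the second set on 14:00-14:45.
15:30-16:45: no overlap with the second set.

09:30-12:00, 14:00-14:45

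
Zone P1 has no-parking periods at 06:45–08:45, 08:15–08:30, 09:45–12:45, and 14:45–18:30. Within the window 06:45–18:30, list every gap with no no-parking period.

The merged coverage is 06:45–08:45, 09:45–12:45, 14:45–18:30.
Uncovered inside 06:45–18:30: 08:45–09:45, 12:45–14:45.

08:45–09:45, 12:45–14:45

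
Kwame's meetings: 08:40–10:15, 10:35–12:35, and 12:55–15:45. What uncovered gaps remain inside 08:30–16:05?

After merging, the occupied span is 08:40–10:15, 10:35–12:35, 12:55–15:45.
Complement within 08:30–16:05: 08:30–08:40, 10:15–10:35, 12:35–12:55, 15:45–16:05.

08:30–08:40, 10:15–10:35, 12:35–12:55, 15:45–16:05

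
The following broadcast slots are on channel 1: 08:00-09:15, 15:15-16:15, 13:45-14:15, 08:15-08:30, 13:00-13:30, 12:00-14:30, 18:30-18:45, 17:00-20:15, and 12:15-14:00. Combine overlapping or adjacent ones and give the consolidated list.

Sort by start: 08:00–09:15, 08:15–08:30, 12:00–14:30, 12:15–14:00, 13:00–13:30, 13:45–14:15, 15:15–16:15, 17:00–20:15, 18:30–18:45.
08:15–08:30 overlaps/touches 08:00–09:15 → extend to 08:00–09:15.
12:00–14:30 is disjoint → start new block.
12:15–14:00 overlaps/touches 12:00–14:30 → extend to 12:00–14:30.
13:00–13:30 overlaps/touches 12:00–14:30 → extend to 12:00–14:30.
13:45–14:15 overlaps/touches 12:00–14:30 → extend to 12:00–14:30.
15:15–16:15 is disjoint → start new block.
17:00–20:15 is disjoint → start new block.
18:30–18:45 overlaps/touches 17:00–20:15 → extend to 17:00–20:15.

08:00–09:15, 12:00–14:30, 15:15–16:15, 17:00–20:15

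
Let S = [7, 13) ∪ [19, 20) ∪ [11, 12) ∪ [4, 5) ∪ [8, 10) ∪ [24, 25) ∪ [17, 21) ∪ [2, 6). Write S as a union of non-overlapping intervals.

Sort by start: [2, 6), [4, 5), [7, 13), [8, 10), [11, 12), [17, 21), [19, 20), [24, 25).
[4, 5) overlaps/touches [2, 6) → extend to [2, 6).
[7, 13) is disjoint → start new block.
[8, 10) overlaps/touches [7, 13) → extend to [7, 13).
[11, 12) overlaps/touches [7, 13) → extend to [7, 13).
[17, 21) is disjoint → start new block.
[19, 20) overlaps/touches [17, 21) → extend to [17, 21).
[24, 25) is disjoint → start new block.

[2, 6) ∪ [7, 13) ∪ [17, 21) ∪ [24, 25)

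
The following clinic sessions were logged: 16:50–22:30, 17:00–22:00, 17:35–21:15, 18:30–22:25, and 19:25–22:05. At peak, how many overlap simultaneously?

At 19:25, 5 of the intervals are simultaneously active.
No point has more.

5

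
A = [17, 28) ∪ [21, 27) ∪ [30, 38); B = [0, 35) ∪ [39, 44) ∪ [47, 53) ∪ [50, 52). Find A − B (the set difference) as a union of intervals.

[35, 38)

First set merges to [17, 28), [30, 38).
Second set merges to [0, 35), [39, 44), [47, 53).
[17, 28) lies entirely inside B → drops out.
[30, 38) with B removed leaves [35, 38).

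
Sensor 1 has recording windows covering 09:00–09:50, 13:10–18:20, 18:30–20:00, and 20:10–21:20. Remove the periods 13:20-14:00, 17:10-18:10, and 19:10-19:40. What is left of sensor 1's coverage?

09:00-09:50: no B overlap → unchanged.
13:10-18:20 minus B → 13:10-13:20, 14:00-17:10, 18:10-18:20.
18:30-20:00 minus B → 18:30-19:10, 19:40-20:00.
20:10-21:20: no B overlap → unchanged.

09:00-09:50, 13:10-13:20, 14:00-17:10, 18:10-18:20, 18:30-19:10, 19:40-20:00, 20:10-21:20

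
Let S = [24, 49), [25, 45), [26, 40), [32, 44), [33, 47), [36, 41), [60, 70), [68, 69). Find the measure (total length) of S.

Merged: [24, 49), [60, 70).
Lengths: 25 + 10 = 35.

35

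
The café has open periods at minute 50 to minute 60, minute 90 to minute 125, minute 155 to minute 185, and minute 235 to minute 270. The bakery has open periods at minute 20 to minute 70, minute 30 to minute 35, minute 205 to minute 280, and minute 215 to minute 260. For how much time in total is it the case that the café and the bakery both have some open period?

45 minutes

Merge the second list: minute 20 to minute 70, minute 205 to minute 280.
A ∩ B = minute 50 to minute 60, minute 235 to minute 270.
Total: 10 minutes + 35 minutes = 45 minutes.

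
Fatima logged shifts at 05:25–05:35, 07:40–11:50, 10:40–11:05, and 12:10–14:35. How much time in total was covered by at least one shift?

6 h 45 min

Merged: 05:25–05:35, 07:40–11:50, 12:10–14:35.
Lengths: 10 min + 4 h 10 min + 2 h 25 min = 6 h 45 min.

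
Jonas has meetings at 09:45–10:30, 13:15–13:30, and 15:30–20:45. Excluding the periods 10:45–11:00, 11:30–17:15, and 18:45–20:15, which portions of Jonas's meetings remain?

09:45–10:30: no B overlap → unchanged.
13:15–13:30: fully covered by B → removed.
15:30–20:45 minus B → 17:15–18:45, 20:15–20:45.

09:45–10:30, 17:15–18:45, 20:15–20:45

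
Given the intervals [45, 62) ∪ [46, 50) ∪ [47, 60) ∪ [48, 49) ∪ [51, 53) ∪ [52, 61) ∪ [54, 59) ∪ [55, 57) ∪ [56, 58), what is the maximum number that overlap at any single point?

6

Walk the sorted start/end points keeping a running depth.
The depth first hits 6 at 56.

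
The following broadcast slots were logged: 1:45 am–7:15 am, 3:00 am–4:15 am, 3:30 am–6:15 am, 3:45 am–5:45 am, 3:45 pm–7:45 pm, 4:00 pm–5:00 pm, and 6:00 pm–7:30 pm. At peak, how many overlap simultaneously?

At 3:45 am, 4 of the intervals are simultaneously active.
No point has more.

4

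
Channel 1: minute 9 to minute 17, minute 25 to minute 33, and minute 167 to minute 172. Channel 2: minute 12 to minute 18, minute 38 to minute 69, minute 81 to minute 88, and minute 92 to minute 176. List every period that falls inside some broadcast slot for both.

minute 9 to minute 17 ∩ B → minute 12 to minute 17.
minute 25 to minute 33 meets no B interval.
minute 167 to minute 172 ∩ B → minute 167 to minute 172.

minute 12 to minute 17, minute 167 to minute 172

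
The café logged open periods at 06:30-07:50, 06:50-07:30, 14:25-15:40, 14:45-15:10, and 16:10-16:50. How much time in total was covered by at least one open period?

Merged: 06:30–07:50, 14:25–15:40, 16:10–16:50.
Lengths: 1 h 20 min + 1 h 15 min + 40 min = 3 h 15 min.

3 h 15 min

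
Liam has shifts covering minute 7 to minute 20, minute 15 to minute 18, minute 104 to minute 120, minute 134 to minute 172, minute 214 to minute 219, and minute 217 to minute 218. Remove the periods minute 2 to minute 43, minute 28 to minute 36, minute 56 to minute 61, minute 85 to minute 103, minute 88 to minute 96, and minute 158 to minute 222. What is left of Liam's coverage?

First set merges to minute 7 to minute 20, minute 104 to minute 120, minute 134 to minute 172, minute 214 to minute 219.
Second set merges to minute 2 to minute 43, minute 56 to minute 61, minute 85 to minute 103, minute 158 to minute 222.
minute 7 to minute 20: entirely removed.
minute 104 to minute 120: nothing removed.
minute 134 to minute 172 \ B = minute 134 to minute 158.
minute 214 to minute 219: entirely removed.

minute 104 to minute 120, minute 134 to minute 158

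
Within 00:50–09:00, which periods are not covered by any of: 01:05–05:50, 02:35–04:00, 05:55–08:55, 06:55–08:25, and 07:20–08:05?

The merged coverage is 01:05-05:50, 05:55-08:55.
Uncovered inside 00:50-09:00: 00:50-01:05, 05:50-05:55, 08:55-09:00.

00:50-01:05, 05:50-05:55, 08:55-09:00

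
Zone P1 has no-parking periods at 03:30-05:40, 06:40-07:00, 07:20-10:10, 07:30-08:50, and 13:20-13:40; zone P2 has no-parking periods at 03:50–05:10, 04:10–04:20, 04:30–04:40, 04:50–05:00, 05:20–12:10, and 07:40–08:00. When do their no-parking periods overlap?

03:50–05:10, 05:20–05:40, 06:40–07:00, 07:20–10:10

Merge the first list: 03:30–05:40, 06:40–07:00, 07:20–10:10, 13:20–13:40.
Merge the second list: 03:50–05:10, 05:20–12:10.
03:30–05:40 ∩ B → 03:50–05:10, 05:20–05:40.
06:40–07:00 ∩ B → 06:40–07:00.
07:20–10:10 ∩ B → 07:20–10:10.
13:20–13:40 meets no B interval.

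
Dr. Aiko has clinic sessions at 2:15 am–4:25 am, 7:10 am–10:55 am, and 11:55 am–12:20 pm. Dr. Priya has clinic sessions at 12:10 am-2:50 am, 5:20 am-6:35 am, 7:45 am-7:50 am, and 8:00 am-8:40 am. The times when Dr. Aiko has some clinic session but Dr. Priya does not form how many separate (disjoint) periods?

5

A \ B = 2:50 am–4:25 am, 7:10 am–7:45 am, 7:50 am–8:00 am, 8:40 am–10:55 am, 11:55 am–12:20 pm.
That is 5 disjoint pieces.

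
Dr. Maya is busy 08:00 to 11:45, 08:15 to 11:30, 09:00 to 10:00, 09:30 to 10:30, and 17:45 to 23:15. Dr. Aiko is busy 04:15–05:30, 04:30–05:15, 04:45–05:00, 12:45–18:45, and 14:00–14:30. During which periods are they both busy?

Merge the first list: 08:00–11:45, 17:45–23:15.
Merge the second list: 04:15–05:30, 12:45–18:45.
08:00–11:45 falls entirely outside B.
17:45–23:15 overlaps B on 17:45–18:45.

17:45–18:45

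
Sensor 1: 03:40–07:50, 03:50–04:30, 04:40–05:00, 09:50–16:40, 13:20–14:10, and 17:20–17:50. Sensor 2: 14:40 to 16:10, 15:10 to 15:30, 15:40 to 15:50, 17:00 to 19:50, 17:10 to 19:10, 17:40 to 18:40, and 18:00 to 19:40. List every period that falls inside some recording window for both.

14:40-16:10, 17:20-17:50

First set merges to 03:40-07:50, 09:50-16:40, 17:20-17:50.
Second set merges to 14:40-16:10, 17:00-19:50.
03:40-07:50 falls entirely outside B.
09:50-16:40 overlaps B on 14:40-16:10.
17:20-17:50 overlaps B on 17:20-17:50.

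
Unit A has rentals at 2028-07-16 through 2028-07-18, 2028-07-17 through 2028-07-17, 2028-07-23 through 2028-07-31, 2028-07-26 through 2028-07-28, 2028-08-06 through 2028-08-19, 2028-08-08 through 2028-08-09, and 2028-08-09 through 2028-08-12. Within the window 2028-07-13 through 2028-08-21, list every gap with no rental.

After merging, the occupied span is 2028-07-16 through 2028-07-18, 2028-07-23 through 2028-07-31, 2028-08-06 through 2028-08-19.
Uncovered inside 2028-07-13 through 2028-08-21: 2028-07-13 through 2028-07-15, 2028-07-19 through 2028-07-22, 2028-08-01 through 2028-08-05, 2028-08-20 through 2028-08-21.

2028-07-13 through 2028-07-15, 2028-07-19 through 2028-07-22, 2028-08-01 through 2028-08-05, 2028-08-20 through 2028-08-21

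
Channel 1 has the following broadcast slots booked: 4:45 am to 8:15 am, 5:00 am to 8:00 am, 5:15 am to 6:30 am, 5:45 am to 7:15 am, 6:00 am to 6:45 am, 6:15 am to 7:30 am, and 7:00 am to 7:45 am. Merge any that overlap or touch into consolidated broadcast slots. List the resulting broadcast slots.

4:45 am-8:15 am

5:00 am-8:00 am overlaps/touches 4:45 am-8:15 am → extend to 4:45 am-8:15 am.
5:15 am-6:30 am overlaps/touches 4:45 am-8:15 am → extend to 4:45 am-8:15 am.
5:45 am-7:15 am overlaps/touches 4:45 am-8:15 am → extend to 4:45 am-8:15 am.
6:00 am-6:45 am overlaps/touches 4:45 am-8:15 am → extend to 4:45 am-8:15 am.
6:15 am-7:30 am overlaps/touches 4:45 am-8:15 am → extend to 4:45 am-8:15 am.
7:00 am-7:45 am overlaps/touches 4:45 am-8:15 am → extend to 4:45 am-8:15 am.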